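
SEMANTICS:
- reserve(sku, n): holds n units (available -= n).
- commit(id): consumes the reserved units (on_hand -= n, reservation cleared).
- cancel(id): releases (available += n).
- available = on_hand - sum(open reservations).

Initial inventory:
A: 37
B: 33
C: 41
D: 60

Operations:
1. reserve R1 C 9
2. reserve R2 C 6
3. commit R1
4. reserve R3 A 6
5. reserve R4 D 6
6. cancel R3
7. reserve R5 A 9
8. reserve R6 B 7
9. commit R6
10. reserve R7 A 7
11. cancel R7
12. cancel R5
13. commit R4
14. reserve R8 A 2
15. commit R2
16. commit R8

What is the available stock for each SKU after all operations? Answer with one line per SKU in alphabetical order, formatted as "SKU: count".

Step 1: reserve R1 C 9 -> on_hand[A=37 B=33 C=41 D=60] avail[A=37 B=33 C=32 D=60] open={R1}
Step 2: reserve R2 C 6 -> on_hand[A=37 B=33 C=41 D=60] avail[A=37 B=33 C=26 D=60] open={R1,R2}
Step 3: commit R1 -> on_hand[A=37 B=33 C=32 D=60] avail[A=37 B=33 C=26 D=60] open={R2}
Step 4: reserve R3 A 6 -> on_hand[A=37 B=33 C=32 D=60] avail[A=31 B=33 C=26 D=60] open={R2,R3}
Step 5: reserve R4 D 6 -> on_hand[A=37 B=33 C=32 D=60] avail[A=31 B=33 C=26 D=54] open={R2,R3,R4}
Step 6: cancel R3 -> on_hand[A=37 B=33 C=32 D=60] avail[A=37 B=33 C=26 D=54] open={R2,R4}
Step 7: reserve R5 A 9 -> on_hand[A=37 B=33 C=32 D=60] avail[A=28 B=33 C=26 D=54] open={R2,R4,R5}
Step 8: reserve R6 B 7 -> on_hand[A=37 B=33 C=32 D=60] avail[A=28 B=26 C=26 D=54] open={R2,R4,R5,R6}
Step 9: commit R6 -> on_hand[A=37 B=26 C=32 D=60] avail[A=28 B=26 C=26 D=54] open={R2,R4,R5}
Step 10: reserve R7 A 7 -> on_hand[A=37 B=26 C=32 D=60] avail[A=21 B=26 C=26 D=54] open={R2,R4,R5,R7}
Step 11: cancel R7 -> on_hand[A=37 B=26 C=32 D=60] avail[A=28 B=26 C=26 D=54] open={R2,R4,R5}
Step 12: cancel R5 -> on_hand[A=37 B=26 C=32 D=60] avail[A=37 B=26 C=26 D=54] open={R2,R4}
Step 13: commit R4 -> on_hand[A=37 B=26 C=32 D=54] avail[A=37 B=26 C=26 D=54] open={R2}
Step 14: reserve R8 A 2 -> on_hand[A=37 B=26 C=32 D=54] avail[A=35 B=26 C=26 D=54] open={R2,R8}
Step 15: commit R2 -> on_hand[A=37 B=26 C=26 D=54] avail[A=35 B=26 C=26 D=54] open={R8}
Step 16: commit R8 -> on_hand[A=35 B=26 C=26 D=54] avail[A=35 B=26 C=26 D=54] open={}

Answer: A: 35
B: 26
C: 26
D: 54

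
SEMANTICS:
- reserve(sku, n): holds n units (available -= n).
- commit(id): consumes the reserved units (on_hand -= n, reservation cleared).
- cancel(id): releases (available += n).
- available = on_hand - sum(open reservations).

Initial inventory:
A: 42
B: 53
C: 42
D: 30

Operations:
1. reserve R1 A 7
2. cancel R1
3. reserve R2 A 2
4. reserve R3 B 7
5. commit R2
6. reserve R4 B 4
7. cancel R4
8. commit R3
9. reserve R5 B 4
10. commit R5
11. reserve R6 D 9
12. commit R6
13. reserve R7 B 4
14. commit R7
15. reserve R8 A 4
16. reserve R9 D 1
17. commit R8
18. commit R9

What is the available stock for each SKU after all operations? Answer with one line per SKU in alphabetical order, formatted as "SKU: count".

Answer: A: 36
B: 38
C: 42
D: 20

Derivation:
Step 1: reserve R1 A 7 -> on_hand[A=42 B=53 C=42 D=30] avail[A=35 B=53 C=42 D=30] open={R1}
Step 2: cancel R1 -> on_hand[A=42 B=53 C=42 D=30] avail[A=42 B=53 C=42 D=30] open={}
Step 3: reserve R2 A 2 -> on_hand[A=42 B=53 C=42 D=30] avail[A=40 B=53 C=42 D=30] open={R2}
Step 4: reserve R3 B 7 -> on_hand[A=42 B=53 C=42 D=30] avail[A=40 B=46 C=42 D=30] open={R2,R3}
Step 5: commit R2 -> on_hand[A=40 B=53 C=42 D=30] avail[A=40 B=46 C=42 D=30] open={R3}
Step 6: reserve R4 B 4 -> on_hand[A=40 B=53 C=42 D=30] avail[A=40 B=42 C=42 D=30] open={R3,R4}
Step 7: cancel R4 -> on_hand[A=40 B=53 C=42 D=30] avail[A=40 B=46 C=42 D=30] open={R3}
Step 8: commit R3 -> on_hand[A=40 B=46 C=42 D=30] avail[A=40 B=46 C=42 D=30] open={}
Step 9: reserve R5 B 4 -> on_hand[A=40 B=46 C=42 D=30] avail[A=40 B=42 C=42 D=30] open={R5}
Step 10: commit R5 -> on_hand[A=40 B=42 C=42 D=30] avail[A=40 B=42 C=42 D=30] open={}
Step 11: reserve R6 D 9 -> on_hand[A=40 B=42 C=42 D=30] avail[A=40 B=42 C=42 D=21] open={R6}
Step 12: commit R6 -> on_hand[A=40 B=42 C=42 D=21] avail[A=40 B=42 C=42 D=21] open={}
Step 13: reserve R7 B 4 -> on_hand[A=40 B=42 C=42 D=21] avail[A=40 B=38 C=42 D=21] open={R7}
Step 14: commit R7 -> on_hand[A=40 B=38 C=42 D=21] avail[A=40 B=38 C=42 D=21] open={}
Step 15: reserve R8 A 4 -> on_hand[A=40 B=38 C=42 D=21] avail[A=36 B=38 C=42 D=21] open={R8}
Step 16: reserve R9 D 1 -> on_hand[A=40 B=38 C=42 D=21] avail[A=36 B=38 C=42 D=20] open={R8,R9}
Step 17: commit R8 -> on_hand[A=36 B=38 C=42 D=21] avail[A=36 B=38 C=42 D=20] open={R9}
Step 18: commit R9 -> on_hand[A=36 B=38 C=42 D=20] avail[A=36 B=38 C=42 D=20] open={}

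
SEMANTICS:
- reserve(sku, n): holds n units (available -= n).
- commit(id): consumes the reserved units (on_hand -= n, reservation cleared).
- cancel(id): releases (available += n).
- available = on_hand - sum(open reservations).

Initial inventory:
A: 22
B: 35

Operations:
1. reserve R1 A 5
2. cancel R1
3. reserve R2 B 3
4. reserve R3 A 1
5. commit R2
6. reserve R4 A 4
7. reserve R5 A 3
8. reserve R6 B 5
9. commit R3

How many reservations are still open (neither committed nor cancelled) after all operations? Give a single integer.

Step 1: reserve R1 A 5 -> on_hand[A=22 B=35] avail[A=17 B=35] open={R1}
Step 2: cancel R1 -> on_hand[A=22 B=35] avail[A=22 B=35] open={}
Step 3: reserve R2 B 3 -> on_hand[A=22 B=35] avail[A=22 B=32] open={R2}
Step 4: reserve R3 A 1 -> on_hand[A=22 B=35] avail[A=21 B=32] open={R2,R3}
Step 5: commit R2 -> on_hand[A=22 B=32] avail[A=21 B=32] open={R3}
Step 6: reserve R4 A 4 -> on_hand[A=22 B=32] avail[A=17 B=32] open={R3,R4}
Step 7: reserve R5 A 3 -> on_hand[A=22 B=32] avail[A=14 B=32] open={R3,R4,R5}
Step 8: reserve R6 B 5 -> on_hand[A=22 B=32] avail[A=14 B=27] open={R3,R4,R5,R6}
Step 9: commit R3 -> on_hand[A=21 B=32] avail[A=14 B=27] open={R4,R5,R6}
Open reservations: ['R4', 'R5', 'R6'] -> 3

Answer: 3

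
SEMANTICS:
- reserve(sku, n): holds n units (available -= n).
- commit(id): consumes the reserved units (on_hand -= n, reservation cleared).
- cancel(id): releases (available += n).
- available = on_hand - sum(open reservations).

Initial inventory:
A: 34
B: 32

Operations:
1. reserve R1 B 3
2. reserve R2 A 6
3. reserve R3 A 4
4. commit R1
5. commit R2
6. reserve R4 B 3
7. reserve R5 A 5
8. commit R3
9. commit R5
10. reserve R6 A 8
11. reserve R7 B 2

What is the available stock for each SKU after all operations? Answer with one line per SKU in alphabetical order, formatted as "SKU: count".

Answer: A: 11
B: 24

Derivation:
Step 1: reserve R1 B 3 -> on_hand[A=34 B=32] avail[A=34 B=29] open={R1}
Step 2: reserve R2 A 6 -> on_hand[A=34 B=32] avail[A=28 B=29] open={R1,R2}
Step 3: reserve R3 A 4 -> on_hand[A=34 B=32] avail[A=24 B=29] open={R1,R2,R3}
Step 4: commit R1 -> on_hand[A=34 B=29] avail[A=24 B=29] open={R2,R3}
Step 5: commit R2 -> on_hand[A=28 B=29] avail[A=24 B=29] open={R3}
Step 6: reserve R4 B 3 -> on_hand[A=28 B=29] avail[A=24 B=26] open={R3,R4}
Step 7: reserve R5 A 5 -> on_hand[A=28 B=29] avail[A=19 B=26] open={R3,R4,R5}
Step 8: commit R3 -> on_hand[A=24 B=29] avail[A=19 B=26] open={R4,R5}
Step 9: commit R5 -> on_hand[A=19 B=29] avail[A=19 B=26] open={R4}
Step 10: reserve R6 A 8 -> on_hand[A=19 B=29] avail[A=11 B=26] open={R4,R6}
Step 11: reserve R7 B 2 -> on_hand[A=19 B=29] avail[A=11 B=24] open={R4,R6,R7}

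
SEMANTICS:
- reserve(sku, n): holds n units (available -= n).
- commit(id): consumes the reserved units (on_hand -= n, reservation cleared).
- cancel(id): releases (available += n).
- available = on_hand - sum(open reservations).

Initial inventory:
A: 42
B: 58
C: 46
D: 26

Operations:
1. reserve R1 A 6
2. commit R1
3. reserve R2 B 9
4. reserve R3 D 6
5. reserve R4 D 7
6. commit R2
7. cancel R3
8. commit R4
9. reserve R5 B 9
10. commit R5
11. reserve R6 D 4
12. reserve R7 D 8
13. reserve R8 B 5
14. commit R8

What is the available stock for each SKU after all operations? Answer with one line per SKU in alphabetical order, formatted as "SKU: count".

Answer: A: 36
B: 35
C: 46
D: 7

Derivation:
Step 1: reserve R1 A 6 -> on_hand[A=42 B=58 C=46 D=26] avail[A=36 B=58 C=46 D=26] open={R1}
Step 2: commit R1 -> on_hand[A=36 B=58 C=46 D=26] avail[A=36 B=58 C=46 D=26] open={}
Step 3: reserve R2 B 9 -> on_hand[A=36 B=58 C=46 D=26] avail[A=36 B=49 C=46 D=26] open={R2}
Step 4: reserve R3 D 6 -> on_hand[A=36 B=58 C=46 D=26] avail[A=36 B=49 C=46 D=20] open={R2,R3}
Step 5: reserve R4 D 7 -> on_hand[A=36 B=58 C=46 D=26] avail[A=36 B=49 C=46 D=13] open={R2,R3,R4}
Step 6: commit R2 -> on_hand[A=36 B=49 C=46 D=26] avail[A=36 B=49 C=46 D=13] open={R3,R4}
Step 7: cancel R3 -> on_hand[A=36 B=49 C=46 D=26] avail[A=36 B=49 C=46 D=19] open={R4}
Step 8: commit R4 -> on_hand[A=36 B=49 C=46 D=19] avail[A=36 B=49 C=46 D=19] open={}
Step 9: reserve R5 B 9 -> on_hand[A=36 B=49 C=46 D=19] avail[A=36 B=40 C=46 D=19] open={R5}
Step 10: commit R5 -> on_hand[A=36 B=40 C=46 D=19] avail[A=36 B=40 C=46 D=19] open={}
Step 11: reserve R6 D 4 -> on_hand[A=36 B=40 C=46 D=19] avail[A=36 B=40 C=46 D=15] open={R6}
Step 12: reserve R7 D 8 -> on_hand[A=36 B=40 C=46 D=19] avail[A=36 B=40 C=46 D=7] open={R6,R7}
Step 13: reserve R8 B 5 -> on_hand[A=36 B=40 C=46 D=19] avail[A=36 B=35 C=46 D=7] open={R6,R7,R8}
Step 14: commit R8 -> on_hand[A=36 B=35 C=46 D=19] avail[A=36 B=35 C=46 D=7] open={R6,R7}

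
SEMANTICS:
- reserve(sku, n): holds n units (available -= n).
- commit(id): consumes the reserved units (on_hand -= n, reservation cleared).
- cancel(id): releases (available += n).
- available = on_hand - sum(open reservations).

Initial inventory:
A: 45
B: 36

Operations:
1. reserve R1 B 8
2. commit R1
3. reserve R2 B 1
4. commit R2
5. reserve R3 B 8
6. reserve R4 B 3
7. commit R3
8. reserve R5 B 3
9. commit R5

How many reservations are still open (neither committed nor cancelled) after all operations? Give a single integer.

Answer: 1

Derivation:
Step 1: reserve R1 B 8 -> on_hand[A=45 B=36] avail[A=45 B=28] open={R1}
Step 2: commit R1 -> on_hand[A=45 B=28] avail[A=45 B=28] open={}
Step 3: reserve R2 B 1 -> on_hand[A=45 B=28] avail[A=45 B=27] open={R2}
Step 4: commit R2 -> on_hand[A=45 B=27] avail[A=45 B=27] open={}
Step 5: reserve R3 B 8 -> on_hand[A=45 B=27] avail[A=45 B=19] open={R3}
Step 6: reserve R4 B 3 -> on_hand[A=45 B=27] avail[A=45 B=16] open={R3,R4}
Step 7: commit R3 -> on_hand[A=45 B=19] avail[A=45 B=16] open={R4}
Step 8: reserve R5 B 3 -> on_hand[A=45 B=19] avail[A=45 B=13] open={R4,R5}
Step 9: commit R5 -> on_hand[A=45 B=16] avail[A=45 B=13] open={R4}
Open reservations: ['R4'] -> 1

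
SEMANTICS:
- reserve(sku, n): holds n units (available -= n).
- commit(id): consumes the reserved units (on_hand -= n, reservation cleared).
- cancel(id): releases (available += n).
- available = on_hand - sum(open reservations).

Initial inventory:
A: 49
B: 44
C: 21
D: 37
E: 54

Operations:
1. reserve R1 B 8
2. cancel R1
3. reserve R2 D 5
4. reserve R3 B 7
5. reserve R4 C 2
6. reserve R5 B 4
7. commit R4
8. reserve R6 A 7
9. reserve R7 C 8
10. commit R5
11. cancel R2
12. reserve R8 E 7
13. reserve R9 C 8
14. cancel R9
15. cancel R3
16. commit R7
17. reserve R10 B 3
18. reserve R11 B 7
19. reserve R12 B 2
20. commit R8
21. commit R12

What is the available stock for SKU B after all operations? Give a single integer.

Answer: 28

Derivation:
Step 1: reserve R1 B 8 -> on_hand[A=49 B=44 C=21 D=37 E=54] avail[A=49 B=36 C=21 D=37 E=54] open={R1}
Step 2: cancel R1 -> on_hand[A=49 B=44 C=21 D=37 E=54] avail[A=49 B=44 C=21 D=37 E=54] open={}
Step 3: reserve R2 D 5 -> on_hand[A=49 B=44 C=21 D=37 E=54] avail[A=49 B=44 C=21 D=32 E=54] open={R2}
Step 4: reserve R3 B 7 -> on_hand[A=49 B=44 C=21 D=37 E=54] avail[A=49 B=37 C=21 D=32 E=54] open={R2,R3}
Step 5: reserve R4 C 2 -> on_hand[A=49 B=44 C=21 D=37 E=54] avail[A=49 B=37 C=19 D=32 E=54] open={R2,R3,R4}
Step 6: reserve R5 B 4 -> on_hand[A=49 B=44 C=21 D=37 E=54] avail[A=49 B=33 C=19 D=32 E=54] open={R2,R3,R4,R5}
Step 7: commit R4 -> on_hand[A=49 B=44 C=19 D=37 E=54] avail[A=49 B=33 C=19 D=32 E=54] open={R2,R3,R5}
Step 8: reserve R6 A 7 -> on_hand[A=49 B=44 C=19 D=37 E=54] avail[A=42 B=33 C=19 D=32 E=54] open={R2,R3,R5,R6}
Step 9: reserve R7 C 8 -> on_hand[A=49 B=44 C=19 D=37 E=54] avail[A=42 B=33 C=11 D=32 E=54] open={R2,R3,R5,R6,R7}
Step 10: commit R5 -> on_hand[A=49 B=40 C=19 D=37 E=54] avail[A=42 B=33 C=11 D=32 E=54] open={R2,R3,R6,R7}
Step 11: cancel R2 -> on_hand[A=49 B=40 C=19 D=37 E=54] avail[A=42 B=33 C=11 D=37 E=54] open={R3,R6,R7}
Step 12: reserve R8 E 7 -> on_hand[A=49 B=40 C=19 D=37 E=54] avail[A=42 B=33 C=11 D=37 E=47] open={R3,R6,R7,R8}
Step 13: reserve R9 C 8 -> on_hand[A=49 B=40 C=19 D=37 E=54] avail[A=42 B=33 C=3 D=37 E=47] open={R3,R6,R7,R8,R9}
Step 14: cancel R9 -> on_hand[A=49 B=40 C=19 D=37 E=54] avail[A=42 B=33 C=11 D=37 E=47] open={R3,R6,R7,R8}
Step 15: cancel R3 -> on_hand[A=49 B=40 C=19 D=37 E=54] avail[A=42 B=40 C=11 D=37 E=47] open={R6,R7,R8}
Step 16: commit R7 -> on_hand[A=49 B=40 C=11 D=37 E=54] avail[A=42 B=40 C=11 D=37 E=47] open={R6,R8}
Step 17: reserve R10 B 3 -> on_hand[A=49 B=40 C=11 D=37 E=54] avail[A=42 B=37 C=11 D=37 E=47] open={R10,R6,R8}
Step 18: reserve R11 B 7 -> on_hand[A=49 B=40 C=11 D=37 E=54] avail[A=42 B=30 C=11 D=37 E=47] open={R10,R11,R6,R8}
Step 19: reserve R12 B 2 -> on_hand[A=49 B=40 C=11 D=37 E=54] avail[A=42 B=28 C=11 D=37 E=47] open={R10,R11,R12,R6,R8}
Step 20: commit R8 -> on_hand[A=49 B=40 C=11 D=37 E=47] avail[A=42 B=28 C=11 D=37 E=47] open={R10,R11,R12,R6}
Step 21: commit R12 -> on_hand[A=49 B=38 C=11 D=37 E=47] avail[A=42 B=28 C=11 D=37 E=47] open={R10,R11,R6}
Final available[B] = 28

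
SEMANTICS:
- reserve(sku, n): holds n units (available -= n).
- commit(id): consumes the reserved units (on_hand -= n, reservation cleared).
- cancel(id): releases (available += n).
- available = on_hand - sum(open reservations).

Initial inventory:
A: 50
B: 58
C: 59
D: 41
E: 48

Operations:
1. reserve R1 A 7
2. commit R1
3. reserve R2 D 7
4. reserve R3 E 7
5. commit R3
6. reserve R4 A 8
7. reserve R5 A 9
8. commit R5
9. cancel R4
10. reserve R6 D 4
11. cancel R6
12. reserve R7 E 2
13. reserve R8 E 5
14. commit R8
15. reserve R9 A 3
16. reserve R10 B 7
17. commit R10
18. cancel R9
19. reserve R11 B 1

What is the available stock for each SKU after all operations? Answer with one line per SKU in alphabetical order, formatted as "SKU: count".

Answer: A: 34
B: 50
C: 59
D: 34
E: 34

Derivation:
Step 1: reserve R1 A 7 -> on_hand[A=50 B=58 C=59 D=41 E=48] avail[A=43 B=58 C=59 D=41 E=48] open={R1}
Step 2: commit R1 -> on_hand[A=43 B=58 C=59 D=41 E=48] avail[A=43 B=58 C=59 D=41 E=48] open={}
Step 3: reserve R2 D 7 -> on_hand[A=43 B=58 C=59 D=41 E=48] avail[A=43 B=58 C=59 D=34 E=48] open={R2}
Step 4: reserve R3 E 7 -> on_hand[A=43 B=58 C=59 D=41 E=48] avail[A=43 B=58 C=59 D=34 E=41] open={R2,R3}
Step 5: commit R3 -> on_hand[A=43 B=58 C=59 D=41 E=41] avail[A=43 B=58 C=59 D=34 E=41] open={R2}
Step 6: reserve R4 A 8 -> on_hand[A=43 B=58 C=59 D=41 E=41] avail[A=35 B=58 C=59 D=34 E=41] open={R2,R4}
Step 7: reserve R5 A 9 -> on_hand[A=43 B=58 C=59 D=41 E=41] avail[A=26 B=58 C=59 D=34 E=41] open={R2,R4,R5}
Step 8: commit R5 -> on_hand[A=34 B=58 C=59 D=41 E=41] avail[A=26 B=58 C=59 D=34 E=41] open={R2,R4}
Step 9: cancel R4 -> on_hand[A=34 B=58 C=59 D=41 E=41] avail[A=34 B=58 C=59 D=34 E=41] open={R2}
Step 10: reserve R6 D 4 -> on_hand[A=34 B=58 C=59 D=41 E=41] avail[A=34 B=58 C=59 D=30 E=41] open={R2,R6}
Step 11: cancel R6 -> on_hand[A=34 B=58 C=59 D=41 E=41] avail[A=34 B=58 C=59 D=34 E=41] open={R2}
Step 12: reserve R7 E 2 -> on_hand[A=34 B=58 C=59 D=41 E=41] avail[A=34 B=58 C=59 D=34 E=39] open={R2,R7}
Step 13: reserve R8 E 5 -> on_hand[A=34 B=58 C=59 D=41 E=41] avail[A=34 B=58 C=59 D=34 E=34] open={R2,R7,R8}
Step 14: commit R8 -> on_hand[A=34 B=58 C=59 D=41 E=36] avail[A=34 B=58 C=59 D=34 E=34] open={R2,R7}
Step 15: reserve R9 A 3 -> on_hand[A=34 B=58 C=59 D=41 E=36] avail[A=31 B=58 C=59 D=34 E=34] open={R2,R7,R9}
Step 16: reserve R10 B 7 -> on_hand[A=34 B=58 C=59 D=41 E=36] avail[A=31 B=51 C=59 D=34 E=34] open={R10,R2,R7,R9}
Step 17: commit R10 -> on_hand[A=34 B=51 C=59 D=41 E=36] avail[A=31 B=51 C=59 D=34 E=34] open={R2,R7,R9}
Step 18: cancel R9 -> on_hand[A=34 B=51 C=59 D=41 E=36] avail[A=34 B=51 C=59 D=34 E=34] open={R2,R7}
Step 19: reserve R11 B 1 -> on_hand[A=34 B=51 C=59 D=41 E=36] avail[A=34 B=50 C=59 D=34 E=34] open={R11,R2,R7}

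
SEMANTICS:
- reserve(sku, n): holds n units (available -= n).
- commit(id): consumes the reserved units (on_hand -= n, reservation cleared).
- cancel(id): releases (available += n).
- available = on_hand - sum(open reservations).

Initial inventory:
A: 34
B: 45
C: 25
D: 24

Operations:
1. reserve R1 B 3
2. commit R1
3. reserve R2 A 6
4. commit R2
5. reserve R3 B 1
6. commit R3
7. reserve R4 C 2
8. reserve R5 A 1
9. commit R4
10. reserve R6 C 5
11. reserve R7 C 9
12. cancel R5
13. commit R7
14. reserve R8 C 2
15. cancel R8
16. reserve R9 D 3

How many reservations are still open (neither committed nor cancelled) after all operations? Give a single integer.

Answer: 2

Derivation:
Step 1: reserve R1 B 3 -> on_hand[A=34 B=45 C=25 D=24] avail[A=34 B=42 C=25 D=24] open={R1}
Step 2: commit R1 -> on_hand[A=34 B=42 C=25 D=24] avail[A=34 B=42 C=25 D=24] open={}
Step 3: reserve R2 A 6 -> on_hand[A=34 B=42 C=25 D=24] avail[A=28 B=42 C=25 D=24] open={R2}
Step 4: commit R2 -> on_hand[A=28 B=42 C=25 D=24] avail[A=28 B=42 C=25 D=24] open={}
Step 5: reserve R3 B 1 -> on_hand[A=28 B=42 C=25 D=24] avail[A=28 B=41 C=25 D=24] open={R3}
Step 6: commit R3 -> on_hand[A=28 B=41 C=25 D=24] avail[A=28 B=41 C=25 D=24] open={}
Step 7: reserve R4 C 2 -> on_hand[A=28 B=41 C=25 D=24] avail[A=28 B=41 C=23 D=24] open={R4}
Step 8: reserve R5 A 1 -> on_hand[A=28 B=41 C=25 D=24] avail[A=27 B=41 C=23 D=24] open={R4,R5}
Step 9: commit R4 -> on_hand[A=28 B=41 C=23 D=24] avail[A=27 B=41 C=23 D=24] open={R5}
Step 10: reserve R6 C 5 -> on_hand[A=28 B=41 C=23 D=24] avail[A=27 B=41 C=18 D=24] open={R5,R6}
Step 11: reserve R7 C 9 -> on_hand[A=28 B=41 C=23 D=24] avail[A=27 B=41 C=9 D=24] open={R5,R6,R7}
Step 12: cancel R5 -> on_hand[A=28 B=41 C=23 D=24] avail[A=28 B=41 C=9 D=24] open={R6,R7}
Step 13: commit R7 -> on_hand[A=28 B=41 C=14 D=24] avail[A=28 B=41 C=9 D=24] open={R6}
Step 14: reserve R8 C 2 -> on_hand[A=28 B=41 C=14 D=24] avail[A=28 B=41 C=7 D=24] open={R6,R8}
Step 15: cancel R8 -> on_hand[A=28 B=41 C=14 D=24] avail[A=28 B=41 C=9 D=24] open={R6}
Step 16: reserve R9 D 3 -> on_hand[A=28 B=41 C=14 D=24] avail[A=28 B=41 C=9 D=21] open={R6,R9}
Open reservations: ['R6', 'R9'] -> 2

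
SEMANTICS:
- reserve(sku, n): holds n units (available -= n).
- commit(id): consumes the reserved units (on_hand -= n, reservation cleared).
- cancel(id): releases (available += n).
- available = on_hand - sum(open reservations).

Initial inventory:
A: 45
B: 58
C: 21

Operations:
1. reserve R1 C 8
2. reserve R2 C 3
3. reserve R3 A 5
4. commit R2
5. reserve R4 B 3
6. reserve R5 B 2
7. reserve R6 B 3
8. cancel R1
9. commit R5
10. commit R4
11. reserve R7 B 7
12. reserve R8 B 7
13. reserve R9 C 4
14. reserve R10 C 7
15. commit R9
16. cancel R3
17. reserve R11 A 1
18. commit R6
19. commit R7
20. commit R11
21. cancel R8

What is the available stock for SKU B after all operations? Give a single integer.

Step 1: reserve R1 C 8 -> on_hand[A=45 B=58 C=21] avail[A=45 B=58 C=13] open={R1}
Step 2: reserve R2 C 3 -> on_hand[A=45 B=58 C=21] avail[A=45 B=58 C=10] open={R1,R2}
Step 3: reserve R3 A 5 -> on_hand[A=45 B=58 C=21] avail[A=40 B=58 C=10] open={R1,R2,R3}
Step 4: commit R2 -> on_hand[A=45 B=58 C=18] avail[A=40 B=58 C=10] open={R1,R3}
Step 5: reserve R4 B 3 -> on_hand[A=45 B=58 C=18] avail[A=40 B=55 C=10] open={R1,R3,R4}
Step 6: reserve R5 B 2 -> on_hand[A=45 B=58 C=18] avail[A=40 B=53 C=10] open={R1,R3,R4,R5}
Step 7: reserve R6 B 3 -> on_hand[A=45 B=58 C=18] avail[A=40 B=50 C=10] open={R1,R3,R4,R5,R6}
Step 8: cancel R1 -> on_hand[A=45 B=58 C=18] avail[A=40 B=50 C=18] open={R3,R4,R5,R6}
Step 9: commit R5 -> on_hand[A=45 B=56 C=18] avail[A=40 B=50 C=18] open={R3,R4,R6}
Step 10: commit R4 -> on_hand[A=45 B=53 C=18] avail[A=40 B=50 C=18] open={R3,R6}
Step 11: reserve R7 B 7 -> on_hand[A=45 B=53 C=18] avail[A=40 B=43 C=18] open={R3,R6,R7}
Step 12: reserve R8 B 7 -> on_hand[A=45 B=53 C=18] avail[A=40 B=36 C=18] open={R3,R6,R7,R8}
Step 13: reserve R9 C 4 -> on_hand[A=45 B=53 C=18] avail[A=40 B=36 C=14] open={R3,R6,R7,R8,R9}
Step 14: reserve R10 C 7 -> on_hand[A=45 B=53 C=18] avail[A=40 B=36 C=7] open={R10,R3,R6,R7,R8,R9}
Step 15: commit R9 -> on_hand[A=45 B=53 C=14] avail[A=40 B=36 C=7] open={R10,R3,R6,R7,R8}
Step 16: cancel R3 -> on_hand[A=45 B=53 C=14] avail[A=45 B=36 C=7] open={R10,R6,R7,R8}
Step 17: reserve R11 A 1 -> on_hand[A=45 B=53 C=14] avail[A=44 B=36 C=7] open={R10,R11,R6,R7,R8}
Step 18: commit R6 -> on_hand[A=45 B=50 C=14] avail[A=44 B=36 C=7] open={R10,R11,R7,R8}
Step 19: commit R7 -> on_hand[A=45 B=43 C=14] avail[A=44 B=36 C=7] open={R10,R11,R8}
Step 20: commit R11 -> on_hand[A=44 B=43 C=14] avail[A=44 B=36 C=7] open={R10,R8}
Step 21: cancel R8 -> on_hand[A=44 B=43 C=14] avail[A=44 B=43 C=7] open={R10}
Final available[B] = 43

Answer: 43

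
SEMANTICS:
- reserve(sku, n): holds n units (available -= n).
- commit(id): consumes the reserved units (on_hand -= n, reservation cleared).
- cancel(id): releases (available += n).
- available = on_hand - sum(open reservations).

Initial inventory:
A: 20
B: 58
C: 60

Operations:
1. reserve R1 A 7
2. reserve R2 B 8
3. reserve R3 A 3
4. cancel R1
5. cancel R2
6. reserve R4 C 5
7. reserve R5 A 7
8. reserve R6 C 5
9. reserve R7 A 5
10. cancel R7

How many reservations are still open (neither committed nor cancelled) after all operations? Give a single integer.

Step 1: reserve R1 A 7 -> on_hand[A=20 B=58 C=60] avail[A=13 B=58 C=60] open={R1}
Step 2: reserve R2 B 8 -> on_hand[A=20 B=58 C=60] avail[A=13 B=50 C=60] open={R1,R2}
Step 3: reserve R3 A 3 -> on_hand[A=20 B=58 C=60] avail[A=10 B=50 C=60] open={R1,R2,R3}
Step 4: cancel R1 -> on_hand[A=20 B=58 C=60] avail[A=17 B=50 C=60] open={R2,R3}
Step 5: cancel R2 -> on_hand[A=20 B=58 C=60] avail[A=17 B=58 C=60] open={R3}
Step 6: reserve R4 C 5 -> on_hand[A=20 B=58 C=60] avail[A=17 B=58 C=55] open={R3,R4}
Step 7: reserve R5 A 7 -> on_hand[A=20 B=58 C=60] avail[A=10 B=58 C=55] open={R3,R4,R5}
Step 8: reserve R6 C 5 -> on_hand[A=20 B=58 C=60] avail[A=10 B=58 C=50] open={R3,R4,R5,R6}
Step 9: reserve R7 A 5 -> on_hand[A=20 B=58 C=60] avail[A=5 B=58 C=50] open={R3,R4,R5,R6,R7}
Step 10: cancel R7 -> on_hand[A=20 B=58 C=60] avail[A=10 B=58 C=50] open={R3,R4,R5,R6}
Open reservations: ['R3', 'R4', 'R5', 'R6'] -> 4

Answer: 4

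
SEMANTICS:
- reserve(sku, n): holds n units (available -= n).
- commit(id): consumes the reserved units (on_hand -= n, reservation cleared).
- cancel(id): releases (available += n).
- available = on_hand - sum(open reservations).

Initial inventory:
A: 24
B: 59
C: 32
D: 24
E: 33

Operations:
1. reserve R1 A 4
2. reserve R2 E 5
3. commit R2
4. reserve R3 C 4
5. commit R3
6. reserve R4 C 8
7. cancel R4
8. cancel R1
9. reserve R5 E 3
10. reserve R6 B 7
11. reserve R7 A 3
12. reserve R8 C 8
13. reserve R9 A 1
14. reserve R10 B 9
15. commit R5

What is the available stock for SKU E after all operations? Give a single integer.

Step 1: reserve R1 A 4 -> on_hand[A=24 B=59 C=32 D=24 E=33] avail[A=20 B=59 C=32 D=24 E=33] open={R1}
Step 2: reserve R2 E 5 -> on_hand[A=24 B=59 C=32 D=24 E=33] avail[A=20 B=59 C=32 D=24 E=28] open={R1,R2}
Step 3: commit R2 -> on_hand[A=24 B=59 C=32 D=24 E=28] avail[A=20 B=59 C=32 D=24 E=28] open={R1}
Step 4: reserve R3 C 4 -> on_hand[A=24 B=59 C=32 D=24 E=28] avail[A=20 B=59 C=28 D=24 E=28] open={R1,R3}
Step 5: commit R3 -> on_hand[A=24 B=59 C=28 D=24 E=28] avail[A=20 B=59 C=28 D=24 E=28] open={R1}
Step 6: reserve R4 C 8 -> on_hand[A=24 B=59 C=28 D=24 E=28] avail[A=20 B=59 C=20 D=24 E=28] open={R1,R4}
Step 7: cancel R4 -> on_hand[A=24 B=59 C=28 D=24 E=28] avail[A=20 B=59 C=28 D=24 E=28] open={R1}
Step 8: cancel R1 -> on_hand[A=24 B=59 C=28 D=24 E=28] avail[A=24 B=59 C=28 D=24 E=28] open={}
Step 9: reserve R5 E 3 -> on_hand[A=24 B=59 C=28 D=24 E=28] avail[A=24 B=59 C=28 D=24 E=25] open={R5}
Step 10: reserve R6 B 7 -> on_hand[A=24 B=59 C=28 D=24 E=28] avail[A=24 B=52 C=28 D=24 E=25] open={R5,R6}
Step 11: reserve R7 A 3 -> on_hand[A=24 B=59 C=28 D=24 E=28] avail[A=21 B=52 C=28 D=24 E=25] open={R5,R6,R7}
Step 12: reserve R8 C 8 -> on_hand[A=24 B=59 C=28 D=24 E=28] avail[A=21 B=52 C=20 D=24 E=25] open={R5,R6,R7,R8}
Step 13: reserve R9 A 1 -> on_hand[A=24 B=59 C=28 D=24 E=28] avail[A=20 B=52 C=20 D=24 E=25] open={R5,R6,R7,R8,R9}
Step 14: reserve R10 B 9 -> on_hand[A=24 B=59 C=28 D=24 E=28] avail[A=20 B=43 C=20 D=24 E=25] open={R10,R5,R6,R7,R8,R9}
Step 15: commit R5 -> on_hand[A=24 B=59 C=28 D=24 E=25] avail[A=20 B=43 C=20 D=24 E=25] open={R10,R6,R7,R8,R9}
Final available[E] = 25

Answer: 25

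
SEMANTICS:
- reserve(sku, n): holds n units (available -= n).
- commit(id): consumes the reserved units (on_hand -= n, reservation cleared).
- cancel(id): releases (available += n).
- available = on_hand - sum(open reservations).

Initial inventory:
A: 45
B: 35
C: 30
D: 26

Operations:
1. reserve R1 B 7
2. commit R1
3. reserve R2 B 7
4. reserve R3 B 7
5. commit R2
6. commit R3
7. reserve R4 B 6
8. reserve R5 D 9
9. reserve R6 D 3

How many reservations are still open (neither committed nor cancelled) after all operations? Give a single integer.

Answer: 3

Derivation:
Step 1: reserve R1 B 7 -> on_hand[A=45 B=35 C=30 D=26] avail[A=45 B=28 C=30 D=26] open={R1}
Step 2: commit R1 -> on_hand[A=45 B=28 C=30 D=26] avail[A=45 B=28 C=30 D=26] open={}
Step 3: reserve R2 B 7 -> on_hand[A=45 B=28 C=30 D=26] avail[A=45 B=21 C=30 D=26] open={R2}
Step 4: reserve R3 B 7 -> on_hand[A=45 B=28 C=30 D=26] avail[A=45 B=14 C=30 D=26] open={R2,R3}
Step 5: commit R2 -> on_hand[A=45 B=21 C=30 D=26] avail[A=45 B=14 C=30 D=26] open={R3}
Step 6: commit R3 -> on_hand[A=45 B=14 C=30 D=26] avail[A=45 B=14 C=30 D=26] open={}
Step 7: reserve R4 B 6 -> on_hand[A=45 B=14 C=30 D=26] avail[A=45 B=8 C=30 D=26] open={R4}
Step 8: reserve R5 D 9 -> on_hand[A=45 B=14 C=30 D=26] avail[A=45 B=8 C=30 D=17] open={R4,R5}
Step 9: reserve R6 D 3 -> on_hand[A=45 B=14 C=30 D=26] avail[A=45 B=8 C=30 D=14] open={R4,R5,R6}
Open reservations: ['R4', 'R5', 'R6'] -> 3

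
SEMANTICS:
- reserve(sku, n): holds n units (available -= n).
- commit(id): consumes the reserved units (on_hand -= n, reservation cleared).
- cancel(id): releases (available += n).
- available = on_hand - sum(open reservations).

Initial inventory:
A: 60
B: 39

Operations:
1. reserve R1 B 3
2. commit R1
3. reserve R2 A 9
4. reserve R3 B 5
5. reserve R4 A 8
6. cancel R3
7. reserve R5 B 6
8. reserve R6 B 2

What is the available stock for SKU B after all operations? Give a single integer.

Answer: 28

Derivation:
Step 1: reserve R1 B 3 -> on_hand[A=60 B=39] avail[A=60 B=36] open={R1}
Step 2: commit R1 -> on_hand[A=60 B=36] avail[A=60 B=36] open={}
Step 3: reserve R2 A 9 -> on_hand[A=60 B=36] avail[A=51 B=36] open={R2}
Step 4: reserve R3 B 5 -> on_hand[A=60 B=36] avail[A=51 B=31] open={R2,R3}
Step 5: reserve R4 A 8 -> on_hand[A=60 B=36] avail[A=43 B=31] open={R2,R3,R4}
Step 6: cancel R3 -> on_hand[A=60 B=36] avail[A=43 B=36] open={R2,R4}
Step 7: reserve R5 B 6 -> on_hand[A=60 B=36] avail[A=43 B=30] open={R2,R4,R5}
Step 8: reserve R6 B 2 -> on_hand[A=60 B=36] avail[A=43 B=28] open={R2,R4,R5,R6}
Final available[B] = 28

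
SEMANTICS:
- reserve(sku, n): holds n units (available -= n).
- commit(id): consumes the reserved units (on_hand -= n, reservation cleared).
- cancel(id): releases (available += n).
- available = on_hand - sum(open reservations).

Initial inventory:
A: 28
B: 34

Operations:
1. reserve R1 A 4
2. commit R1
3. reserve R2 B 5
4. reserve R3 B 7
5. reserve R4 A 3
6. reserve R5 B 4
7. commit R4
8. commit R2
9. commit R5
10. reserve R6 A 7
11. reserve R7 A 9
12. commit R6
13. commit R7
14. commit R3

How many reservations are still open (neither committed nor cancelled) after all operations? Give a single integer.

Answer: 0

Derivation:
Step 1: reserve R1 A 4 -> on_hand[A=28 B=34] avail[A=24 B=34] open={R1}
Step 2: commit R1 -> on_hand[A=24 B=34] avail[A=24 B=34] open={}
Step 3: reserve R2 B 5 -> on_hand[A=24 B=34] avail[A=24 B=29] open={R2}
Step 4: reserve R3 B 7 -> on_hand[A=24 B=34] avail[A=24 B=22] open={R2,R3}
Step 5: reserve R4 A 3 -> on_hand[A=24 B=34] avail[A=21 B=22] open={R2,R3,R4}
Step 6: reserve R5 B 4 -> on_hand[A=24 B=34] avail[A=21 B=18] open={R2,R3,R4,R5}
Step 7: commit R4 -> on_hand[A=21 B=34] avail[A=21 B=18] open={R2,R3,R5}
Step 8: commit R2 -> on_hand[A=21 B=29] avail[A=21 B=18] open={R3,R5}
Step 9: commit R5 -> on_hand[A=21 B=25] avail[A=21 B=18] open={R3}
Step 10: reserve R6 A 7 -> on_hand[A=21 B=25] avail[A=14 B=18] open={R3,R6}
Step 11: reserve R7 A 9 -> on_hand[A=21 B=25] avail[A=5 B=18] open={R3,R6,R7}
Step 12: commit R6 -> on_hand[A=14 B=25] avail[A=5 B=18] open={R3,R7}
Step 13: commit R7 -> on_hand[A=5 B=25] avail[A=5 B=18] open={R3}
Step 14: commit R3 -> on_hand[A=5 B=18] avail[A=5 B=18] open={}
Open reservations: [] -> 0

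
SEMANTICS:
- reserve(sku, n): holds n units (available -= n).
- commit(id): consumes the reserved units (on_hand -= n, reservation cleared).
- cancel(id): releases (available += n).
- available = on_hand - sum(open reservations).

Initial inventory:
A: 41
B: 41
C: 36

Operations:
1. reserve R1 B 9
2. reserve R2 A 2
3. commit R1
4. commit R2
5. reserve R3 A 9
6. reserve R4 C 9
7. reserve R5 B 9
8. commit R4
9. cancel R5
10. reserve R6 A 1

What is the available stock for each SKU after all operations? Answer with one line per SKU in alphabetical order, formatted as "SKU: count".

Step 1: reserve R1 B 9 -> on_hand[A=41 B=41 C=36] avail[A=41 B=32 C=36] open={R1}
Step 2: reserve R2 A 2 -> on_hand[A=41 B=41 C=36] avail[A=39 B=32 C=36] open={R1,R2}
Step 3: commit R1 -> on_hand[A=41 B=32 C=36] avail[A=39 B=32 C=36] open={R2}
Step 4: commit R2 -> on_hand[A=39 B=32 C=36] avail[A=39 B=32 C=36] open={}
Step 5: reserve R3 A 9 -> on_hand[A=39 B=32 C=36] avail[A=30 B=32 C=36] open={R3}
Step 6: reserve R4 C 9 -> on_hand[A=39 B=32 C=36] avail[A=30 B=32 C=27] open={R3,R4}
Step 7: reserve R5 B 9 -> on_hand[A=39 B=32 C=36] avail[A=30 B=23 C=27] open={R3,R4,R5}
Step 8: commit R4 -> on_hand[A=39 B=32 C=27] avail[A=30 B=23 C=27] open={R3,R5}
Step 9: cancel R5 -> on_hand[A=39 B=32 C=27] avail[A=30 B=32 C=27] open={R3}
Step 10: reserve R6 A 1 -> on_hand[A=39 B=32 C=27] avail[A=29 B=32 C=27] open={R3,R6}

Answer: A: 29
B: 32
C: 27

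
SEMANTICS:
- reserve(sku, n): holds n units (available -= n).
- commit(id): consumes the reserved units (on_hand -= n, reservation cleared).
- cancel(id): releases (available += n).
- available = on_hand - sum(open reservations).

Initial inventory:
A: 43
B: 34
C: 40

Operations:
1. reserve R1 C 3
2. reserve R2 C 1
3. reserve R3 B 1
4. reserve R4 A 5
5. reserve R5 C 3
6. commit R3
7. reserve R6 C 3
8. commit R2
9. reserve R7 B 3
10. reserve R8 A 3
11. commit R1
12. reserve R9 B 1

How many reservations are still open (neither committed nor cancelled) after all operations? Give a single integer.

Step 1: reserve R1 C 3 -> on_hand[A=43 B=34 C=40] avail[A=43 B=34 C=37] open={R1}
Step 2: reserve R2 C 1 -> on_hand[A=43 B=34 C=40] avail[A=43 B=34 C=36] open={R1,R2}
Step 3: reserve R3 B 1 -> on_hand[A=43 B=34 C=40] avail[A=43 B=33 C=36] open={R1,R2,R3}
Step 4: reserve R4 A 5 -> on_hand[A=43 B=34 C=40] avail[A=38 B=33 C=36] open={R1,R2,R3,R4}
Step 5: reserve R5 C 3 -> on_hand[A=43 B=34 C=40] avail[A=38 B=33 C=33] open={R1,R2,R3,R4,R5}
Step 6: commit R3 -> on_hand[A=43 B=33 C=40] avail[A=38 B=33 C=33] open={R1,R2,R4,R5}
Step 7: reserve R6 C 3 -> on_hand[A=43 B=33 C=40] avail[A=38 B=33 C=30] open={R1,R2,R4,R5,R6}
Step 8: commit R2 -> on_hand[A=43 B=33 C=39] avail[A=38 B=33 C=30] open={R1,R4,R5,R6}
Step 9: reserve R7 B 3 -> on_hand[A=43 B=33 C=39] avail[A=38 B=30 C=30] open={R1,R4,R5,R6,R7}
Step 10: reserve R8 A 3 -> on_hand[A=43 B=33 C=39] avail[A=35 B=30 C=30] open={R1,R4,R5,R6,R7,R8}
Step 11: commit R1 -> on_hand[A=43 B=33 C=36] avail[A=35 B=30 C=30] open={R4,R5,R6,R7,R8}
Step 12: reserve R9 B 1 -> on_hand[A=43 B=33 C=36] avail[A=35 B=29 C=30] open={R4,R5,R6,R7,R8,R9}
Open reservations: ['R4', 'R5', 'R6', 'R7', 'R8', 'R9'] -> 6

Answer: 6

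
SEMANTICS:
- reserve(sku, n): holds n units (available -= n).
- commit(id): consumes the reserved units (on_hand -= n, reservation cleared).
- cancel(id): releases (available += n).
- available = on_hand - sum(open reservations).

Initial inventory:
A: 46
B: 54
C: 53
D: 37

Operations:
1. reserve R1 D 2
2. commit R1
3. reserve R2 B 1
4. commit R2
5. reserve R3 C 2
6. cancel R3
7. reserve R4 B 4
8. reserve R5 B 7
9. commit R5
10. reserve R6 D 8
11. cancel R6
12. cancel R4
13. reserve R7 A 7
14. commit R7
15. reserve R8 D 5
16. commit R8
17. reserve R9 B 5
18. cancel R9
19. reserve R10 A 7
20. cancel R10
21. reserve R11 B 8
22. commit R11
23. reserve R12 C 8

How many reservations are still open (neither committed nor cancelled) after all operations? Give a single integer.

Answer: 1

Derivation:
Step 1: reserve R1 D 2 -> on_hand[A=46 B=54 C=53 D=37] avail[A=46 B=54 C=53 D=35] open={R1}
Step 2: commit R1 -> on_hand[A=46 B=54 C=53 D=35] avail[A=46 B=54 C=53 D=35] open={}
Step 3: reserve R2 B 1 -> on_hand[A=46 B=54 C=53 D=35] avail[A=46 B=53 C=53 D=35] open={R2}
Step 4: commit R2 -> on_hand[A=46 B=53 C=53 D=35] avail[A=46 B=53 C=53 D=35] open={}
Step 5: reserve R3 C 2 -> on_hand[A=46 B=53 C=53 D=35] avail[A=46 B=53 C=51 D=35] open={R3}
Step 6: cancel R3 -> on_hand[A=46 B=53 C=53 D=35] avail[A=46 B=53 C=53 D=35] open={}
Step 7: reserve R4 B 4 -> on_hand[A=46 B=53 C=53 D=35] avail[A=46 B=49 C=53 D=35] open={R4}
Step 8: reserve R5 B 7 -> on_hand[A=46 B=53 C=53 D=35] avail[A=46 B=42 C=53 D=35] open={R4,R5}
Step 9: commit R5 -> on_hand[A=46 B=46 C=53 D=35] avail[A=46 B=42 C=53 D=35] open={R4}
Step 10: reserve R6 D 8 -> on_hand[A=46 B=46 C=53 D=35] avail[A=46 B=42 C=53 D=27] open={R4,R6}
Step 11: cancel R6 -> on_hand[A=46 B=46 C=53 D=35] avail[A=46 B=42 C=53 D=35] open={R4}
Step 12: cancel R4 -> on_hand[A=46 B=46 C=53 D=35] avail[A=46 B=46 C=53 D=35] open={}
Step 13: reserve R7 A 7 -> on_hand[A=46 B=46 C=53 D=35] avail[A=39 B=46 C=53 D=35] open={R7}
Step 14: commit R7 -> on_hand[A=39 B=46 C=53 D=35] avail[A=39 B=46 C=53 D=35] open={}
Step 15: reserve R8 D 5 -> on_hand[A=39 B=46 C=53 D=35] avail[A=39 B=46 C=53 D=30] open={R8}
Step 16: commit R8 -> on_hand[A=39 B=46 C=53 D=30] avail[A=39 B=46 C=53 D=30] open={}
Step 17: reserve R9 B 5 -> on_hand[A=39 B=46 C=53 D=30] avail[A=39 B=41 C=53 D=30] open={R9}
Step 18: cancel R9 -> on_hand[A=39 B=46 C=53 D=30] avail[A=39 B=46 C=53 D=30] open={}
Step 19: reserve R10 A 7 -> on_hand[A=39 B=46 C=53 D=30] avail[A=32 B=46 C=53 D=30] open={R10}
Step 20: cancel R10 -> on_hand[A=39 B=46 C=53 D=30] avail[A=39 B=46 C=53 D=30] open={}
Step 21: reserve R11 B 8 -> on_hand[A=39 B=46 C=53 D=30] avail[A=39 B=38 C=53 D=30] open={R11}
Step 22: commit R11 -> on_hand[A=39 B=38 C=53 D=30] avail[A=39 B=38 C=53 D=30] open={}
Step 23: reserve R12 C 8 -> on_hand[A=39 B=38 C=53 D=30] avail[A=39 B=38 C=45 D=30] open={R12}
Open reservations: ['R12'] -> 1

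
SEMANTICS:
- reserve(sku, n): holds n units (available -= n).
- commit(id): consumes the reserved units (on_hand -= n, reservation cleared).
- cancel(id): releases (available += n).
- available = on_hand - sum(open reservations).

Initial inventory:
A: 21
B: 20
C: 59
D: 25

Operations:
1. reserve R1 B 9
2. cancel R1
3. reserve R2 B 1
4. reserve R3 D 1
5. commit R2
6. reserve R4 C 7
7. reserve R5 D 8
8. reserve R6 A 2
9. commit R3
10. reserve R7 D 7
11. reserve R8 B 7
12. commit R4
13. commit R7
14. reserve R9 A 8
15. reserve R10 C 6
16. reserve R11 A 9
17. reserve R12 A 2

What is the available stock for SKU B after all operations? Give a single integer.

Step 1: reserve R1 B 9 -> on_hand[A=21 B=20 C=59 D=25] avail[A=21 B=11 C=59 D=25] open={R1}
Step 2: cancel R1 -> on_hand[A=21 B=20 C=59 D=25] avail[A=21 B=20 C=59 D=25] open={}
Step 3: reserve R2 B 1 -> on_hand[A=21 B=20 C=59 D=25] avail[A=21 B=19 C=59 D=25] open={R2}
Step 4: reserve R3 D 1 -> on_hand[A=21 B=20 C=59 D=25] avail[A=21 B=19 C=59 D=24] open={R2,R3}
Step 5: commit R2 -> on_hand[A=21 B=19 C=59 D=25] avail[A=21 B=19 C=59 D=24] open={R3}
Step 6: reserve R4 C 7 -> on_hand[A=21 B=19 C=59 D=25] avail[A=21 B=19 C=52 D=24] open={R3,R4}
Step 7: reserve R5 D 8 -> on_hand[A=21 B=19 C=59 D=25] avail[A=21 B=19 C=52 D=16] open={R3,R4,R5}
Step 8: reserve R6 A 2 -> on_hand[A=21 B=19 C=59 D=25] avail[A=19 B=19 C=52 D=16] open={R3,R4,R5,R6}
Step 9: commit R3 -> on_hand[A=21 B=19 C=59 D=24] avail[A=19 B=19 C=52 D=16] open={R4,R5,R6}
Step 10: reserve R7 D 7 -> on_hand[A=21 B=19 C=59 D=24] avail[A=19 B=19 C=52 D=9] open={R4,R5,R6,R7}
Step 11: reserve R8 B 7 -> on_hand[A=21 B=19 C=59 D=24] avail[A=19 B=12 C=52 D=9] open={R4,R5,R6,R7,R8}
Step 12: commit R4 -> on_hand[A=21 B=19 C=52 D=24] avail[A=19 B=12 C=52 D=9] open={R5,R6,R7,R8}
Step 13: commit R7 -> on_hand[A=21 B=19 C=52 D=17] avail[A=19 B=12 C=52 D=9] open={R5,R6,R8}
Step 14: reserve R9 A 8 -> on_hand[A=21 B=19 C=52 D=17] avail[A=11 B=12 C=52 D=9] open={R5,R6,R8,R9}
Step 15: reserve R10 C 6 -> on_hand[A=21 B=19 C=52 D=17] avail[A=11 B=12 C=46 D=9] open={R10,R5,R6,R8,R9}
Step 16: reserve R11 A 9 -> on_hand[A=21 B=19 C=52 D=17] avail[A=2 B=12 C=46 D=9] open={R10,R11,R5,R6,R8,R9}
Step 17: reserve R12 A 2 -> on_hand[A=21 B=19 C=52 D=17] avail[A=0 B=12 C=46 D=9] open={R10,R11,R12,R5,R6,R8,R9}
Final available[B] = 12

Answer: 12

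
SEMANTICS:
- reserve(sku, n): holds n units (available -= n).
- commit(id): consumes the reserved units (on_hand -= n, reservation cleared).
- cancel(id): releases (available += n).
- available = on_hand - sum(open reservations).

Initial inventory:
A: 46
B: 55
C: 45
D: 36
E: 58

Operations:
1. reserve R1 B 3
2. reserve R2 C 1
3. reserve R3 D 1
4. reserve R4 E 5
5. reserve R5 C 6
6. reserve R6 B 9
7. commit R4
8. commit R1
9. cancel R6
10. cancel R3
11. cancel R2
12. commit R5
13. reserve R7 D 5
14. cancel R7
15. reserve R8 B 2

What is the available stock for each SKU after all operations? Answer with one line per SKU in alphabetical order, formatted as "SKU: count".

Step 1: reserve R1 B 3 -> on_hand[A=46 B=55 C=45 D=36 E=58] avail[A=46 B=52 C=45 D=36 E=58] open={R1}
Step 2: reserve R2 C 1 -> on_hand[A=46 B=55 C=45 D=36 E=58] avail[A=46 B=52 C=44 D=36 E=58] open={R1,R2}
Step 3: reserve R3 D 1 -> on_hand[A=46 B=55 C=45 D=36 E=58] avail[A=46 B=52 C=44 D=35 E=58] open={R1,R2,R3}
Step 4: reserve R4 E 5 -> on_hand[A=46 B=55 C=45 D=36 E=58] avail[A=46 B=52 C=44 D=35 E=53] open={R1,R2,R3,R4}
Step 5: reserve R5 C 6 -> on_hand[A=46 B=55 C=45 D=36 E=58] avail[A=46 B=52 C=38 D=35 E=53] open={R1,R2,R3,R4,R5}
Step 6: reserve R6 B 9 -> on_hand[A=46 B=55 C=45 D=36 E=58] avail[A=46 B=43 C=38 D=35 E=53] open={R1,R2,R3,R4,R5,R6}
Step 7: commit R4 -> on_hand[A=46 B=55 C=45 D=36 E=53] avail[A=46 B=43 C=38 D=35 E=53] open={R1,R2,R3,R5,R6}
Step 8: commit R1 -> on_hand[A=46 B=52 C=45 D=36 E=53] avail[A=46 B=43 C=38 D=35 E=53] open={R2,R3,R5,R6}
Step 9: cancel R6 -> on_hand[A=46 B=52 C=45 D=36 E=53] avail[A=46 B=52 C=38 D=35 E=53] open={R2,R3,R5}
Step 10: cancel R3 -> on_hand[A=46 B=52 C=45 D=36 E=53] avail[A=46 B=52 C=38 D=36 E=53] open={R2,R5}
Step 11: cancel R2 -> on_hand[A=46 B=52 C=45 D=36 E=53] avail[A=46 B=52 C=39 D=36 E=53] open={R5}
Step 12: commit R5 -> on_hand[A=46 B=52 C=39 D=36 E=53] avail[A=46 B=52 C=39 D=36 E=53] open={}
Step 13: reserve R7 D 5 -> on_hand[A=46 B=52 C=39 D=36 E=53] avail[A=46 B=52 C=39 D=31 E=53] open={R7}
Step 14: cancel R7 -> on_hand[A=46 B=52 C=39 D=36 E=53] avail[A=46 B=52 C=39 D=36 E=53] open={}
Step 15: reserve R8 B 2 -> on_hand[A=46 B=52 C=39 D=36 E=53] avail[A=46 B=50 C=39 D=36 E=53] open={R8}

Answer: A: 46
B: 50
C: 39
D: 36
E: 53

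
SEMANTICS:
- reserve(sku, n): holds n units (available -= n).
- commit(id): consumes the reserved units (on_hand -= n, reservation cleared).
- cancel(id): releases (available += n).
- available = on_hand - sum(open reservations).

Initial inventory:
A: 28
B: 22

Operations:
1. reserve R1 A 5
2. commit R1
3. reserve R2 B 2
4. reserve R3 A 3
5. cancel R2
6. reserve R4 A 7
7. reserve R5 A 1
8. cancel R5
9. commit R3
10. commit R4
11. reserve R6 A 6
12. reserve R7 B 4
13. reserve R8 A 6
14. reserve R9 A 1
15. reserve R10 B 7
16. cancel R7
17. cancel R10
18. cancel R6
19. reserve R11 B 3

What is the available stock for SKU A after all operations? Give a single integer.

Answer: 6

Derivation:
Step 1: reserve R1 A 5 -> on_hand[A=28 B=22] avail[A=23 B=22] open={R1}
Step 2: commit R1 -> on_hand[A=23 B=22] avail[A=23 B=22] open={}
Step 3: reserve R2 B 2 -> on_hand[A=23 B=22] avail[A=23 B=20] open={R2}
Step 4: reserve R3 A 3 -> on_hand[A=23 B=22] avail[A=20 B=20] open={R2,R3}
Step 5: cancel R2 -> on_hand[A=23 B=22] avail[A=20 B=22] open={R3}
Step 6: reserve R4 A 7 -> on_hand[A=23 B=22] avail[A=13 B=22] open={R3,R4}
Step 7: reserve R5 A 1 -> on_hand[A=23 B=22] avail[A=12 B=22] open={R3,R4,R5}
Step 8: cancel R5 -> on_hand[A=23 B=22] avail[A=13 B=22] open={R3,R4}
Step 9: commit R3 -> on_hand[A=20 B=22] avail[A=13 B=22] open={R4}
Step 10: commit R4 -> on_hand[A=13 B=22] avail[A=13 B=22] open={}
Step 11: reserve R6 A 6 -> on_hand[A=13 B=22] avail[A=7 B=22] open={R6}
Step 12: reserve R7 B 4 -> on_hand[A=13 B=22] avail[A=7 B=18] open={R6,R7}
Step 13: reserve R8 A 6 -> on_hand[A=13 B=22] avail[A=1 B=18] open={R6,R7,R8}
Step 14: reserve R9 A 1 -> on_hand[A=13 B=22] avail[A=0 B=18] open={R6,R7,R8,R9}
Step 15: reserve R10 B 7 -> on_hand[A=13 B=22] avail[A=0 B=11] open={R10,R6,R7,R8,R9}
Step 16: cancel R7 -> on_hand[A=13 B=22] avail[A=0 B=15] open={R10,R6,R8,R9}
Step 17: cancel R10 -> on_hand[A=13 B=22] avail[A=0 B=22] open={R6,R8,R9}
Step 18: cancel R6 -> on_hand[A=13 B=22] avail[A=6 B=22] open={R8,R9}
Step 19: reserve R11 B 3 -> on_hand[A=13 B=22] avail[A=6 B=19] open={R11,R8,R9}
Final available[A] = 6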